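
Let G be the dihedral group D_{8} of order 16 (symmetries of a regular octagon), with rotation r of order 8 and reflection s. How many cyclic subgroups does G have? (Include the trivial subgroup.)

12

Each element a generates a cyclic subgroup ⟨a⟩; distinct elements may generate the same one (a cyclic group of order d has φ(d) generators).
Cyclic subgroups by order — order 1: 1; order 2: 9; order 4: 1; order 8: 1.
Total: 12.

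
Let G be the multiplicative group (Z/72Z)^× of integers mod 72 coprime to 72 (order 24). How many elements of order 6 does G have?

14

Enumerating element orders in G gives 14 elements of order 6.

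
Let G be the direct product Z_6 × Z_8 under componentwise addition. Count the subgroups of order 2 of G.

3

|G| = 48 and 2 | 48, so subgroups of order 2 are possible by Lagrange.
The subgroups of order 2 are: {(0,0), (0,4)}; {(0,0), (3,0)}; {(0,0), (3,4)}.
So G has 3 subgroups of order 2.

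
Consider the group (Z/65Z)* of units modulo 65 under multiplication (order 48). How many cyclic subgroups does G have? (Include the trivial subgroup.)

Group the elements of G by the cyclic subgroup they generate; each cyclic subgroup of order d accounts for φ(d) elements.
Cyclic subgroups by order — order 1: 1; order 2: 3; order 3: 1; order 4: 6; order 6: 3; order 12: 6.
Total: 20.

20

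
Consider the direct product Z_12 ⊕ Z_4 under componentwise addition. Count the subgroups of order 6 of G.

3

|G| = 48 and 6 | 48, so subgroups of order 6 are possible by Lagrange.
The subgroups of order 6 are: {(0,0), (0,2), (4,0), (4,2), (8,0), (8,2)}; {(0,0), (2,0), (4,0), (6,0), (8,0), (10,0)}; {(0,0), (2,2), (4,0), (6,2), (8,0), (10,2)}.
So G has 3 subgroups of order 6.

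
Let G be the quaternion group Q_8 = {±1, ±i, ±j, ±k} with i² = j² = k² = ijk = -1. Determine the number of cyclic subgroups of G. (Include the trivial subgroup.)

Group the elements of G by the cyclic subgroup they generate; each cyclic subgroup of order d accounts for φ(d) elements.
Cyclic subgroups by order — order 1: 1; order 2: 1; order 4: 3.
Total: 5.

5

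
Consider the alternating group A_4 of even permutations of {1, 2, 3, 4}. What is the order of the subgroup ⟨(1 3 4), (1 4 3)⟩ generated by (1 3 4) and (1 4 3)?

3

|⟨(1 3 4)⟩| = 3 and |⟨(1 4 3)⟩| = 3, so |H| is a multiple of lcm(3, 3) = 3 and divides |G| = 12.
Closing under the operation: H = {e, (1 3 4), (1 4 3)}, so |H| = 3.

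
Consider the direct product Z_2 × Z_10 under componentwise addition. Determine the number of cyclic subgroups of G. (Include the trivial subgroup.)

8

A cyclic subgroup of order d is generated by each of its φ(d) elements of order d, so the cyclic subgroups of order d number (#elements of order d)/φ(d).
Cyclic subgroups by order — order 1: 1; order 2: 3; order 5: 1; order 10: 3.
Total: 8.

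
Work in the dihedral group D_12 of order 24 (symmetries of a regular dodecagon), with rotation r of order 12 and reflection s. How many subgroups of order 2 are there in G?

|G| = 24 and 2 | 24, so subgroups of order 2 are possible by Lagrange.
The subgroups of order 2 are: {e, r^10s}; {e, r^11s}; {e, r^2s}; {e, r^3s}; … (13 in all).
So G has 13 subgroups of order 2.

13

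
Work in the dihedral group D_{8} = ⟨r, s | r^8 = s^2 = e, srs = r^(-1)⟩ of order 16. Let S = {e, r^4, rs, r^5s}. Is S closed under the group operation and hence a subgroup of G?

|S| = 4 divides |G| = 16, consistent with Lagrange.
S contains the identity, every element's inverse is in S, and S is closed under ·: it is a subgroup.

Yes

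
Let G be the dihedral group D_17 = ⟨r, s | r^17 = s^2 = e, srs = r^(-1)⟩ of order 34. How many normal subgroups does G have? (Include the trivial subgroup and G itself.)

3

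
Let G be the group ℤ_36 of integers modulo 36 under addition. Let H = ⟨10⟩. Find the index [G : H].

|⟨10⟩| = 18 and |G| = 36.
By Lagrange, [G : H] = |G|/|H| = 36/18 = 2.

2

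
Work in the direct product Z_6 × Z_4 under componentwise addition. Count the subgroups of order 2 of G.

|G| = 24 and 2 | 24, so subgroups of order 2 are possible by Lagrange.
The subgroups of order 2 are: {(0,0), (0,2)}; {(0,0), (3,0)}; {(0,0), (3,2)}.
So G has 3 subgroups of order 2.

3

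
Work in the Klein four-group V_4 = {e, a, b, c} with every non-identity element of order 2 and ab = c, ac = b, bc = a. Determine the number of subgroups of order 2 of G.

3

|G| = 4 and 2 | 4, so subgroups of order 2 are possible by Lagrange.
The subgroups of order 2 are: {e, a}; {e, b}; {e, c}.
So G has 3 subgroups of order 2.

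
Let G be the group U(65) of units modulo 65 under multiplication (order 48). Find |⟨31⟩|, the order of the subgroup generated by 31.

4

Compute successive powers of 31 mod 65: 31, 51, 21, 1; 31^4 ≡ 1 (mod 65).
So |⟨31⟩| = 4.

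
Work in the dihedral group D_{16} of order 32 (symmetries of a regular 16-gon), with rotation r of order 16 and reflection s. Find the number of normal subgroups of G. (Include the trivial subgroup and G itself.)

8

G has 36 subgroups. Checking conjugation-invariance by order — order 1: 1/1 normal; order 2: 1/17 normal; order 4: 1/9 normal; order 8: 1/5 normal; order 16: 3/3 normal; order 32: 1/1 normal.
Total normal subgroups: 8.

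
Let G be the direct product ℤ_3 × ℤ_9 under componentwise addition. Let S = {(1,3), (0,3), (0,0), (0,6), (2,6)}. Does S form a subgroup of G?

No

|S| = 5 does not divide |G| = 27, so by Lagrange S is not a subgroup.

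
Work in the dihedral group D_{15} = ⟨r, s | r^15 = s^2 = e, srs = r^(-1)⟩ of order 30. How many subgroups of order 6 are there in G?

5

|G| = 30 and 6 | 30, so subgroups of order 6 are possible by Lagrange.
The subgroups of order 6 are: {e, r^5, r^10, s, r^5s, r^10s}; {e, r^5, r^10, rs, r^6s, r^11s}; {e, r^5, r^10, r^2s, r^7s, r^12s}; {e, r^5, r^10, r^3s, r^8s, r^13s}; … (5 in all).
So G has 5 subgroups of order 6.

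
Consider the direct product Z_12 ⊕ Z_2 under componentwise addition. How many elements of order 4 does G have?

An element (a,b) has order lcm(ord(a), ord(b)); count pairs with lcm equal to 4.
Enumerating gives 4 such elements.

4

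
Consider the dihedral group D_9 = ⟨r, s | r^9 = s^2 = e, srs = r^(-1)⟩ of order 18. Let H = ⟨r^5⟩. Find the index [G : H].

|⟨r^5⟩| = 9 and |G| = 18.
By Lagrange, [G : H] = |G|/|H| = 18/9 = 2.

2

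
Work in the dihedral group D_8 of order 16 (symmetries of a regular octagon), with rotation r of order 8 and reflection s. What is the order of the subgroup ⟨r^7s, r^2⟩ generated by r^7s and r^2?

|⟨r^7s⟩| = 2 and |⟨r^2⟩| = 4, so |H| is a multiple of lcm(2, 4) = 4 and divides |G| = 16.
Closing under the operation: H = {e, r^2, r^4, r^6, rs, r^3s, r^5s, r^7s}, so |H| = 8.

8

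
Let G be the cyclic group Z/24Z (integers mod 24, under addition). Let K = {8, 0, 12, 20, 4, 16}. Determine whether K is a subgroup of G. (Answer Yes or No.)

Yes

|K| = 6 divides |G| = 24, consistent with Lagrange.
K contains the identity, every element's inverse is in K, and K is closed under +: it is a subgroup.
In fact K = ⟨4⟩.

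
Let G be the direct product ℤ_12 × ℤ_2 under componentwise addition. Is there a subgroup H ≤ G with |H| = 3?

3 | 24. A subgroup of order 3 is {(0,0), (4,0), (8,0)}.

Yes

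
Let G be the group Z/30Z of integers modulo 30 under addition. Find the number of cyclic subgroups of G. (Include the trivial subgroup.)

Each element a generates a cyclic subgroup ⟨a⟩; distinct elements may generate the same one (a cyclic group of order d has φ(d) generators).
Cyclic subgroups by order — order 1: 1; order 2: 1; order 3: 1; order 5: 1; order 6: 1; order 10: 1; order 15: 1; order 30: 1.
Total: 8.

8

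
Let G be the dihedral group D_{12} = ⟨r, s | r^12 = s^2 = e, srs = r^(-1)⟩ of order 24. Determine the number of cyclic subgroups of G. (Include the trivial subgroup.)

18

A cyclic subgroup of order d is generated by each of its φ(d) elements of order d, so the cyclic subgroups of order d number (#elements of order d)/φ(d).
Cyclic subgroups by order — order 1: 1; order 2: 13; order 3: 1; order 4: 1; order 6: 1; order 12: 1.
Total: 18.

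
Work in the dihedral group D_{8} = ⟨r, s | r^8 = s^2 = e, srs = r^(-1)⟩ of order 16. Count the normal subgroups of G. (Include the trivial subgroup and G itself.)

G has 19 subgroups. Checking conjugation-invariance by order — order 1: 1/1 normal; order 2: 1/9 normal; order 4: 1/5 normal; order 8: 3/3 normal; order 16: 1/1 normal.
Total normal subgroups: 7.

7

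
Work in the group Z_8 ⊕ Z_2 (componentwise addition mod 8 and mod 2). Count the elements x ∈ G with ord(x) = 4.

4

An element (a,b) has order lcm(ord(a), ord(b)); count pairs with lcm equal to 4.
Enumerating gives 4 such elements.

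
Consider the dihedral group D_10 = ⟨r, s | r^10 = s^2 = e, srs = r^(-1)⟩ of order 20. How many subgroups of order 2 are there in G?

|G| = 20 and 2 | 20, so subgroups of order 2 are possible by Lagrange.
The subgroups of order 2 are: {e, r^2s}; {e, r^3s}; {e, r^4s}; {e, r^5}; … (11 in all).
So G has 11 subgroups of order 2.

11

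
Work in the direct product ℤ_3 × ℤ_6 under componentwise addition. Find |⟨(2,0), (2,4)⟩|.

9

|⟨(2,0)⟩| = 3 and |⟨(2,4)⟩| = 3, so |H| is a multiple of lcm(3, 3) = 3 and divides |G| = 18.
Closing under the operation: H = {(0,0), (0,2), (0,4), (1,0), (1,2), (1,4), (2,0), (2,2), (2,4)}, so |H| = 9.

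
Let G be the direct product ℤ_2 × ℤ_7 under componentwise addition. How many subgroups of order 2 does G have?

1

|G| = 14 and 2 | 14, so subgroups of order 2 are possible by Lagrange.
The subgroups of order 2 are: {(0,0), (1,0)}.
So G has 1 subgroup of order 2.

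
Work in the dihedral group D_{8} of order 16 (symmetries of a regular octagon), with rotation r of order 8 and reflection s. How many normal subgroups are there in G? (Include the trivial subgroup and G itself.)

7

G has 19 subgroups. Checking conjugation-invariance by order — order 1: 1/1 normal; order 2: 1/9 normal; order 4: 1/5 normal; order 8: 3/3 normal; order 16: 1/1 normal.
Total normal subgroups: 7.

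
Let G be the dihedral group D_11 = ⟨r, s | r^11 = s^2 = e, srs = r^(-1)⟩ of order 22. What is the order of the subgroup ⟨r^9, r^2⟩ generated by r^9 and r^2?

11

|⟨r^9⟩| = 11 and |⟨r^2⟩| = 11, so |H| is a multiple of lcm(11, 11) = 11 and divides |G| = 22.
Closing under the operation: H = {e, r, r^2, r^3, r^4, r^5, r^6, r^7, r^8, r^9, r^10}, so |H| = 11.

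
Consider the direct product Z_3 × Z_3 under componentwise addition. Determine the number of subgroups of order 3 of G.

4

|G| = 9 and 3 | 9, so subgroups of order 3 are possible by Lagrange.
The subgroups of order 3 are: {(0,0), (0,1), (0,2)}; {(0,0), (1,0), (2,0)}; {(0,0), (1,1), (2,2)}; {(0,0), (1,2), (2,1)}.
So G has 4 subgroups of order 3.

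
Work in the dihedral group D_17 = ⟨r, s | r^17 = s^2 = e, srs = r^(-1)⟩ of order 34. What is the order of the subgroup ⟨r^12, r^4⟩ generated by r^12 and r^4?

17

|⟨r^12⟩| = 17 and |⟨r^4⟩| = 17, so |H| is a multiple of lcm(17, 17) = 17 and divides |G| = 34.
Closing under the operation: H = {e, r, r^2, r^3, r^4, r^5, r^6, r^7, r^8, r^9, r^10, r^11, r^12, r^13, r^14, r^15, r^16}, so |H| = 17.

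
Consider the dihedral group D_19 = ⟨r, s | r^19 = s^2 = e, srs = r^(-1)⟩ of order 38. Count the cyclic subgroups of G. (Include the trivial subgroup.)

21

A cyclic subgroup of order d is generated by each of its φ(d) elements of order d, so the cyclic subgroups of order d number (#elements of order d)/φ(d).
Cyclic subgroups by order — order 1: 1; order 2: 19; order 19: 1.
Total: 21.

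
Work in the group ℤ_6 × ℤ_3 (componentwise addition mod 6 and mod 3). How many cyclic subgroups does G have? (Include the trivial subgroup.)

10

A cyclic subgroup of order d is generated by each of its φ(d) elements of order d, so the cyclic subgroups of order d number (#elements of order d)/φ(d).
Cyclic subgroups by order — order 1: 1; order 2: 1; order 3: 4; order 6: 4.
Total: 10.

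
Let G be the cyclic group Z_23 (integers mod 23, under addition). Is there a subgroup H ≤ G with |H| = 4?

No

4 does not divide |G| = 23, so by Lagrange no subgroup of order 4 exists.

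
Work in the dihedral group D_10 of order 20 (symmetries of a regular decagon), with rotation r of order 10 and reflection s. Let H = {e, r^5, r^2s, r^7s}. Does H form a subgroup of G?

|H| = 4 divides |G| = 20, consistent with Lagrange.
H contains the identity, every element's inverse is in H, and H is closed under ·: it is a subgroup.

Yes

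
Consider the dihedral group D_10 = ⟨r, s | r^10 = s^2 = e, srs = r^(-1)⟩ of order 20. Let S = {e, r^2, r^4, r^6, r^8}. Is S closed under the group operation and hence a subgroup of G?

|S| = 5 divides |G| = 20, consistent with Lagrange.
S contains the identity, every element's inverse is in S, and S is closed under ·: it is a subgroup.
In fact S = ⟨r^4⟩.

Yes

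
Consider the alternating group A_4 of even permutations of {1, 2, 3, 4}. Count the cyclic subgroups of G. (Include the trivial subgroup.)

Group the elements of G by the cyclic subgroup they generate; each cyclic subgroup of order d accounts for φ(d) elements.
Cyclic subgroups by order — order 1: 1; order 2: 3; order 3: 4.
Total: 8.

8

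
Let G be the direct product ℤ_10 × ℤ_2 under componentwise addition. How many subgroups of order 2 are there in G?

|G| = 20 and 2 | 20, so subgroups of order 2 are possible by Lagrange.
The subgroups of order 2 are: {(0,0), (0,1)}; {(0,0), (5,0)}; {(0,0), (5,1)}.
So G has 3 subgroups of order 2.

3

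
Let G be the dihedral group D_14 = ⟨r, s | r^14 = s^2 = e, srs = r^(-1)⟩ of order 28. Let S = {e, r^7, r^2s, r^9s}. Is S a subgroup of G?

Yes

|S| = 4 divides |G| = 28, consistent with Lagrange.
S contains the identity, every element's inverse is in S, and S is closed under ·: it is a subgroup.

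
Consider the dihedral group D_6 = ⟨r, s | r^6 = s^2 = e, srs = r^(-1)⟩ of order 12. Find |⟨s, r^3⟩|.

4

|⟨s⟩| = 2 and |⟨r^3⟩| = 2, so |H| is a multiple of lcm(2, 2) = 2 and divides |G| = 12.
Closing under the operation: H = {e, r^3, s, r^3s}, so |H| = 4.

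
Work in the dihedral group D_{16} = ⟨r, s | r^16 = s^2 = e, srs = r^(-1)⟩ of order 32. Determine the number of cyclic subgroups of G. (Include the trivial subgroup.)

21

A cyclic subgroup of order d is generated by each of its φ(d) elements of order d, so the cyclic subgroups of order d number (#elements of order d)/φ(d).
Cyclic subgroups by order — order 1: 1; order 2: 17; order 4: 1; order 8: 1; order 16: 1.
Total: 21.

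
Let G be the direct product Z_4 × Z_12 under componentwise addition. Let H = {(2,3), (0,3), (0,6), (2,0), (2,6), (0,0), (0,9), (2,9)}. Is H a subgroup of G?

|H| = 8 divides |G| = 48, consistent with Lagrange.
H contains the identity, every element's inverse is in H, and H is closed under +: it is a subgroup.

Yes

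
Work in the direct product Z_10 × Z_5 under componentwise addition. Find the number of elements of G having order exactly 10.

An element (a,b) has order lcm(ord(a), ord(b)); count pairs with lcm equal to 10.
Enumerating gives 24 such elements.

24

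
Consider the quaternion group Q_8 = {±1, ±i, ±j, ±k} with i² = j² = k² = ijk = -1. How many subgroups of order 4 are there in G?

|G| = 8 and 4 | 8, so subgroups of order 4 are possible by Lagrange.
The subgroups of order 4 are: {1, -1, i, -i}; {1, -1, j, -j}; {1, -1, k, -k}.
So G has 3 subgroups of order 4.

3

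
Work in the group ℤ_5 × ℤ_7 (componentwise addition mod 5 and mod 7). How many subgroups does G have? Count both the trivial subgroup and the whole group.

4

|G| = 35, so by Lagrange every subgroup order divides 35. Divisors: 1, 5, 7, 35.
Subgroups by order — order 1: 1; order 5: 1; order 7: 1; order 35: 1.
Total: 1 + 1 + 1 + 1 = 4.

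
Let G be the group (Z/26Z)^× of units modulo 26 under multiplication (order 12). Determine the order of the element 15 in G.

12

Compute successive powers of 15 mod 26: 15, 17, 21, 3, 19, 25, 11, 9, …; 15^12 ≡ 1 (mod 26).
So |⟨15⟩| = 12.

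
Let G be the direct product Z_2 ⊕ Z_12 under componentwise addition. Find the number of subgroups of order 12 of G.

3

|G| = 24 and 12 | 24, so subgroups of order 12 are possible by Lagrange.
The subgroups of order 12 are: {(0,0), (0,1), (0,2), (0,3), (0,4), (0,5), (0,6), (0,7), (0,8), (0,9), (0,10), (0,11)}; {(0,0), (0,2), (0,4), (0,6), (0,8), (0,10), (1,0), (1,2), (1,4), (1,6), (1,8), (1,10)}; {(0,0), (0,2), (0,4), (0,6), (0,8), (0,10), (1,1), (1,3), (1,5), (1,7), (1,9), (1,11)}.
So G has 3 subgroups of order 12.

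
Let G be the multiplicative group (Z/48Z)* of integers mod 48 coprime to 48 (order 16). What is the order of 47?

Compute successive powers of 47 mod 48: 47, 1; 47^2 ≡ 1 (mod 48).
So |⟨47⟩| = 2.

2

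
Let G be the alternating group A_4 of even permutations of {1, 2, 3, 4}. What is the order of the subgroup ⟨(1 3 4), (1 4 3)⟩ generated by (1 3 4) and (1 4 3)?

3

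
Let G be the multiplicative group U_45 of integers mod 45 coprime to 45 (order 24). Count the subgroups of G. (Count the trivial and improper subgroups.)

16

|G| = 24, so by Lagrange every subgroup order divides 24. Divisors: 1, 2, 3, 4, 6, 8, 12, 24.
Subgroups by order — order 1: 1; order 2: 3; order 3: 1; order 4: 3; order 6: 3; order 8: 1; order 12: 3; order 24: 1.
Total: 1 + 3 + 1 + 3 + 3 + 1 + 3 + 1 = 16.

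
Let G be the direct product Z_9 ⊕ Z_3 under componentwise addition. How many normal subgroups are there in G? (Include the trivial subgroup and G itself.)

10

G is abelian, so every subgroup is normal.
G has 10 subgroups in total, hence 10 normal subgroups.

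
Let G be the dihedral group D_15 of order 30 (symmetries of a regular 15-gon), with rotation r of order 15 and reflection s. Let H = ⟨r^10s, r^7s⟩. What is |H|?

10

|⟨r^10s⟩| = 2 and |⟨r^7s⟩| = 2, so |H| is a multiple of lcm(2, 2) = 2 and divides |G| = 30.
Closing under the operation: H = {e, r^3, r^6, r^9, r^12, rs, r^4s, r^7s, r^10s, r^13s}, so |H| = 10.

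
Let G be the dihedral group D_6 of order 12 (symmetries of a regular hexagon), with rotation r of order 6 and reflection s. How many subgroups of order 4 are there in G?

|G| = 12 and 4 | 12, so subgroups of order 4 are possible by Lagrange.
The subgroups of order 4 are: {e, r^3, r^2s, r^5s}; {e, r^3, s, r^3s}; {e, r^3, rs, r^4s}.
So G has 3 subgroups of order 4.

3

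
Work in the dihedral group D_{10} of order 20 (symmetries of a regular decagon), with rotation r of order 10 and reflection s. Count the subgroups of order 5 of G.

1

|G| = 20 and 5 | 20, so subgroups of order 5 are possible by Lagrange.
The subgroups of order 5 are: {e, r^2, r^4, r^6, r^8}.
So G has 1 subgroup of order 5.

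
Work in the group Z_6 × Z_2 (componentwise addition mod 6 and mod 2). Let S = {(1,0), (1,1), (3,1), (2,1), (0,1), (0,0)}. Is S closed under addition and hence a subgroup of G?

(1,0) ∈ S but its inverse (5,0) ∉ S, so S is not a subgroup.

No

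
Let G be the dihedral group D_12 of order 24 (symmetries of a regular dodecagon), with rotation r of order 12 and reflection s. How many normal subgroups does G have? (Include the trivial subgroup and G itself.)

G has 34 subgroups. Checking conjugation-invariance by order — order 1: 1/1 normal; order 2: 1/13 normal; order 3: 1/1 normal; order 4: 1/7 normal; order 6: 1/5 normal; order 8: 0/3 normal; order 12: 3/3 normal; order 24: 1/1 normal.
Total normal subgroups: 9.

9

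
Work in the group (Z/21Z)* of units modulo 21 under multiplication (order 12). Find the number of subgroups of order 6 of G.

|G| = 12 and 6 | 12, so subgroups of order 6 are possible by Lagrange.
The subgroups of order 6 are: {1, 4, 10, 13, 16, 19}; {1, 2, 4, 8, 11, 16}; {1, 4, 5, 16, 17, 20}.
So G has 3 subgroups of order 6.

3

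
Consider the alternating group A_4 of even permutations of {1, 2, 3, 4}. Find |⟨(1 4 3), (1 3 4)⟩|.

|⟨(1 4 3)⟩| = 3 and |⟨(1 3 4)⟩| = 3, so |H| is a multiple of lcm(3, 3) = 3 and divides |G| = 12.
Closing under the operation: H = {e, (1 3 4), (1 4 3)}, so |H| = 3.

3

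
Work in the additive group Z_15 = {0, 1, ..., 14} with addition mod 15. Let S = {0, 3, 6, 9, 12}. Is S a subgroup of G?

Yes

|S| = 5 divides |G| = 15, consistent with Lagrange.
S contains the identity, every element's inverse is in S, and S is closed under +: it is a subgroup.
In fact S = ⟨3⟩.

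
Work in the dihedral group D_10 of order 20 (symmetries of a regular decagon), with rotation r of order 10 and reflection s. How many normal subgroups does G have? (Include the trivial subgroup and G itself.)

7

G has 22 subgroups. Checking conjugation-invariance by order — order 1: 1/1 normal; order 2: 1/11 normal; order 4: 0/5 normal; order 5: 1/1 normal; order 10: 3/3 normal; order 20: 1/1 normal.
Total normal subgroups: 7.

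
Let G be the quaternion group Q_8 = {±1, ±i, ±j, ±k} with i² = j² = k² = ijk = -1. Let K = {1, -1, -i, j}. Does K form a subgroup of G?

No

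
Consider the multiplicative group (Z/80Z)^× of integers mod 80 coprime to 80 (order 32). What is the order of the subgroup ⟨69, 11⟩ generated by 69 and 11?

8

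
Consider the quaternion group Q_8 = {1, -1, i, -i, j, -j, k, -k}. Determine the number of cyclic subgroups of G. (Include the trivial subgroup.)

5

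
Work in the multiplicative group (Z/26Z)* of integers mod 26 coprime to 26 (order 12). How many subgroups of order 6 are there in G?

1

|G| = 12 and 6 | 12, so subgroups of order 6 are possible by Lagrange.
The subgroups of order 6 are: {1, 3, 9, 17, 23, 25}.
So G has 1 subgroup of order 6.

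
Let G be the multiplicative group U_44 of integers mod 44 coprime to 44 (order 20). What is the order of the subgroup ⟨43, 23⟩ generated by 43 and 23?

4

|⟨43⟩| = 2 and |⟨23⟩| = 2, so |H| is a multiple of lcm(2, 2) = 2 and divides |G| = 20.
Closing under the operation: H = {1, 21, 23, 43}, so |H| = 4.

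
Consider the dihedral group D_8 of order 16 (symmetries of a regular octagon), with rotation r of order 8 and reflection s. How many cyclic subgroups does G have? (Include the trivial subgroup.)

12

Group the elements of G by the cyclic subgroup they generate; each cyclic subgroup of order d accounts for φ(d) elements.
Cyclic subgroups by order — order 1: 1; order 2: 9; order 4: 1; order 8: 1.
Total: 12.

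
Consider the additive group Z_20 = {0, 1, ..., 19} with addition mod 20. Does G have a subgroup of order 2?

Yes

2 | 20. A subgroup of order 2 is {0, 10}.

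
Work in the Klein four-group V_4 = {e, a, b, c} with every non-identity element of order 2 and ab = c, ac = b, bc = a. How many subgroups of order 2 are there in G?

3

|G| = 4 and 2 | 4, so subgroups of order 2 are possible by Lagrange.
The subgroups of order 2 are: {e, a}; {e, b}; {e, c}.
So G has 3 subgroups of order 2.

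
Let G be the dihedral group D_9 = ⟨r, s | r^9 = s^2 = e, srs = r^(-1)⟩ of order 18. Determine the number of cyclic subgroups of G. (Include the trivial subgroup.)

12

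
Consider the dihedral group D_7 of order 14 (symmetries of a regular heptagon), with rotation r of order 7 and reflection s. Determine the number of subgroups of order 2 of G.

7

|G| = 14 and 2 | 14, so subgroups of order 2 are possible by Lagrange.
The subgroups of order 2 are: {e, r^2s}; {e, r^3s}; {e, r^4s}; {e, r^5s}; … (7 in all).
So G has 7 subgroups of order 2.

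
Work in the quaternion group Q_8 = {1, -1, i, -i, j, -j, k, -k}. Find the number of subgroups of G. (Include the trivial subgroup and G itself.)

6

|G| = 8, so by Lagrange every subgroup order divides 8. Divisors: 1, 2, 4, 8.
Subgroups by order — order 1: 1; order 2: 1; order 4: 3; order 8: 1.
Total: 1 + 1 + 3 + 1 = 6.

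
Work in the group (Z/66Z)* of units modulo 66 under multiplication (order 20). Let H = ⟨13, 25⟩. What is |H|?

|⟨13⟩| = 10 and |⟨25⟩| = 5, so |H| is a multiple of lcm(10, 5) = 10 and divides |G| = 20.
Closing under the operation: H = {1, 7, 13, 19, 25, 31, 37, 43, 49, 61}, so |H| = 10.

10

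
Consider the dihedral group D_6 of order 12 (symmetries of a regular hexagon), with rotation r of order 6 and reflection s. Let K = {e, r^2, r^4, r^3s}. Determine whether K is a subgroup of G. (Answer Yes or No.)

Closure fails: r^4 · r^3s = rs ∉ K. So K is not a subgroup.

No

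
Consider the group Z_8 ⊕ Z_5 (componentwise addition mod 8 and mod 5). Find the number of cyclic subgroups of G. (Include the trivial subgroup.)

A cyclic subgroup of order d is generated by each of its φ(d) elements of order d, so the cyclic subgroups of order d number (#elements of order d)/φ(d).
Cyclic subgroups by order — order 1: 1; order 2: 1; order 4: 1; order 5: 1; order 8: 1; order 10: 1; order 20: 1; order 40: 1.
Total: 8.

8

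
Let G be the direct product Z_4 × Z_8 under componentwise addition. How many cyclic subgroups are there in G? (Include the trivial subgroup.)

14

Group the elements of G by the cyclic subgroup they generate; each cyclic subgroup of order d accounts for φ(d) elements.
Cyclic subgroups by order — order 1: 1; order 2: 3; order 4: 6; order 8: 4.
Total: 14.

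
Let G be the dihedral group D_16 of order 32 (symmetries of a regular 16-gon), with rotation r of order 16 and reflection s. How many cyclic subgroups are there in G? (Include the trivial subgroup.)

21

Group the elements of G by the cyclic subgroup they generate; each cyclic subgroup of order d accounts for φ(d) elements.
Cyclic subgroups by order — order 1: 1; order 2: 17; order 4: 1; order 8: 1; order 16: 1.
Total: 21.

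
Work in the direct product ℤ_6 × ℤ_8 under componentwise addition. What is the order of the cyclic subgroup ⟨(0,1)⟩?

The order of (0,1) in Z_6 × Z_8 is lcm(ord(0) in Z_6, ord(1) in Z_8).
ord(0) = 1 and ord(1) = 8, so |⟨(0,1)⟩| = lcm(1, 8) = 8.

8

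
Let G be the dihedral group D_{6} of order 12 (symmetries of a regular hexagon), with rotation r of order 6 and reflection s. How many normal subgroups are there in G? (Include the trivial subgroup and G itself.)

7

G has 16 subgroups. Checking conjugation-invariance by order — order 1: 1/1 normal; order 2: 1/7 normal; order 3: 1/1 normal; order 4: 0/3 normal; order 6: 3/3 normal; order 12: 1/1 normal.
Total normal subgroups: 7.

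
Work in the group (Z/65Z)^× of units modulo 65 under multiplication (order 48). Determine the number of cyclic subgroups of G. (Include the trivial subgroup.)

20

Group the elements of G by the cyclic subgroup they generate; each cyclic subgroup of order d accounts for φ(d) elements.
Cyclic subgroups by order — order 1: 1; order 2: 3; order 3: 1; order 4: 6; order 6: 3; order 12: 6.
Total: 20.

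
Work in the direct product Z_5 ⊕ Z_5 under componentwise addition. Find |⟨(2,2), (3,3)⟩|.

|⟨(2,2)⟩| = 5 and |⟨(3,3)⟩| = 5, so |H| is a multiple of lcm(5, 5) = 5 and divides |G| = 25.
Closing under the operation: H = {(0,0), (1,1), (2,2), (3,3), (4,4)}, so |H| = 5.

5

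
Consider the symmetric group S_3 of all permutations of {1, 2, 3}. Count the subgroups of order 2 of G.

|G| = 6 and 2 | 6, so subgroups of order 2 are possible by Lagrange.
The subgroups of order 2 are: {e, (1 2)}; {e, (1 3)}; {e, (2 3)}.
So G has 3 subgroups of order 2.

3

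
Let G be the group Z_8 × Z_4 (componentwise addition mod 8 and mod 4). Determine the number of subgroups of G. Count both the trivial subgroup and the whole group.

|G| = 32, so by Lagrange every subgroup order divides 32. Divisors: 1, 2, 4, 8, 16, 32.
Subgroups by order — order 1: 1; order 2: 3; order 4: 7; order 8: 7; order 16: 3; order 32: 1.
Total: 1 + 3 + 7 + 7 + 3 + 1 = 22.

22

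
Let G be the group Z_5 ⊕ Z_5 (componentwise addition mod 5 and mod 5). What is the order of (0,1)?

5

The order of (0,1) in Z_5 × Z_5 is lcm(ord(0) in Z_5, ord(1) in Z_5).
ord(0) = 1 and ord(1) = 5, so |⟨(0,1)⟩| = lcm(1, 5) = 5.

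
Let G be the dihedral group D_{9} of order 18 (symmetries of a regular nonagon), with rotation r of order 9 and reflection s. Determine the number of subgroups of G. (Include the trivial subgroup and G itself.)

|G| = 18, so by Lagrange every subgroup order divides 18. Divisors: 1, 2, 3, 6, 9, 18.
Subgroups by order — order 1: 1; order 2: 9; order 3: 1; order 6: 3; order 9: 1; order 18: 1.
Total: 1 + 9 + 1 + 3 + 1 + 1 = 16.

16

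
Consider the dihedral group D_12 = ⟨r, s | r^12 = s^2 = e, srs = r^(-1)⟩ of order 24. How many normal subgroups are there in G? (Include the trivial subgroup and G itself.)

9

G has 34 subgroups. Checking conjugation-invariance by order — order 1: 1/1 normal; order 2: 1/13 normal; order 3: 1/1 normal; order 4: 1/7 normal; order 6: 1/5 normal; order 8: 0/3 normal; order 12: 3/3 normal; order 24: 1/1 normal.
Total normal subgroups: 9.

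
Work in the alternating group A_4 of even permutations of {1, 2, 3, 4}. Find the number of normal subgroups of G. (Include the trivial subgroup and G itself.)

G has 10 subgroups. Checking conjugation-invariance by order — order 1: 1/1 normal; order 2: 0/3 normal; order 3: 0/4 normal; order 4: 1/1 normal; order 12: 1/1 normal.
Total normal subgroups: 3.

3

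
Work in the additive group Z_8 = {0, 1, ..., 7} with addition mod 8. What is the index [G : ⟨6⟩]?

|⟨6⟩| = 4 and |G| = 8.
By Lagrange, [G : H] = |G|/|H| = 8/4 = 2.

2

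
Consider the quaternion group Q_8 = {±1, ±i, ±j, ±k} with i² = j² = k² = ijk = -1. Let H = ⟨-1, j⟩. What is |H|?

4

|⟨-1⟩| = 2 and |⟨j⟩| = 4, so |H| is a multiple of lcm(2, 4) = 4 and divides |G| = 8.
Closing under the operation: H = {1, -1, j, -j}, so |H| = 4.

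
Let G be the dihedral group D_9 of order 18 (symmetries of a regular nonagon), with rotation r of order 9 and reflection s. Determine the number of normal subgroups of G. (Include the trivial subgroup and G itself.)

G has 16 subgroups. Checking conjugation-invariance by order — order 1: 1/1 normal; order 2: 0/9 normal; order 3: 1/1 normal; order 6: 0/3 normal; order 9: 1/1 normal; order 18: 1/1 normal.
Total normal subgroups: 4.

4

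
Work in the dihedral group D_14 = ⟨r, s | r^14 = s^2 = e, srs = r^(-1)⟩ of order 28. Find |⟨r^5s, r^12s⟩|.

4

|⟨r^5s⟩| = 2 and |⟨r^12s⟩| = 2, so |H| is a multiple of lcm(2, 2) = 2 and divides |G| = 28.
Closing under the operation: H = {e, r^7, r^5s, r^12s}, so |H| = 4.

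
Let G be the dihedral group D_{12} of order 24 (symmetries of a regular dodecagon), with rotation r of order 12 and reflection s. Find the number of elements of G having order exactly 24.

No element of G has order 24 (even though 24 | 24).

0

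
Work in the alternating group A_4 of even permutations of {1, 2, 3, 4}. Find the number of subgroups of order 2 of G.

3

|G| = 12 and 2 | 12, so subgroups of order 2 are possible by Lagrange.
The subgroups of order 2 are: {e, (1 2)(3 4)}; {e, (1 3)(2 4)}; {e, (1 4)(2 3)}.
So G has 3 subgroups of order 2.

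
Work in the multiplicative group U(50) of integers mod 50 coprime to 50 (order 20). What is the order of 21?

Compute successive powers of 21 mod 50: 21, 41, 11, 31, 1; 21^5 ≡ 1 (mod 50).
So |⟨21⟩| = 5.

5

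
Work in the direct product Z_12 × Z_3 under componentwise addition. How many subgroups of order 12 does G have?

4

|G| = 36 and 12 | 36, so subgroups of order 12 are possible by Lagrange.
The subgroups of order 12 are: {(0,0), (0,1), (0,2), (3,0), (3,1), (3,2), (6,0), (6,1), (6,2), (9,0), (9,1), (9,2)}; {(0,0), (1,0), (2,0), (3,0), (4,0), (5,0), (6,0), (7,0), (8,0), (9,0), (10,0), (11,0)}; {(0,0), (1,1), (2,2), (3,0), (4,1), (5,2), (6,0), (7,1), (8,2), (9,0), (10,1), (11,2)}; {(0,0), (1,2), (2,1), (3,0), (4,2), (5,1), (6,0), (7,2), (8,1), (9,0), (10,2), (11,1)}.
So G has 4 subgroups of order 12.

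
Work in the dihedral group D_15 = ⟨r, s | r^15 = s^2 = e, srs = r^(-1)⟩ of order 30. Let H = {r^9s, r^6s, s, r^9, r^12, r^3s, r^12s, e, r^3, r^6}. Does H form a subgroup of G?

Yes

|H| = 10 divides |G| = 30, consistent with Lagrange.
H contains the identity, every element's inverse is in H, and H is closed under ·: it is a subgroup.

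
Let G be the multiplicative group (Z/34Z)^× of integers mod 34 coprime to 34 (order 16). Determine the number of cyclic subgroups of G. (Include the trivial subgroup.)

5

Group the elements of G by the cyclic subgroup they generate; each cyclic subgroup of order d accounts for φ(d) elements.
Cyclic subgroups by order — order 1: 1; order 2: 1; order 4: 1; order 8: 1; order 16: 1.
Total: 5.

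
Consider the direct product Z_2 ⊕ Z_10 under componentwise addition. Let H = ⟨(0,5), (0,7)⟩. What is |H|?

10

|⟨(0,5)⟩| = 2 and |⟨(0,7)⟩| = 10, so |H| is a multiple of lcm(2, 10) = 10 and divides |G| = 20.
Closing under the operation: H = {(0,0), (0,1), (0,2), (0,3), (0,4), (0,5), (0,6), (0,7), (0,8), (0,9)}, so |H| = 10.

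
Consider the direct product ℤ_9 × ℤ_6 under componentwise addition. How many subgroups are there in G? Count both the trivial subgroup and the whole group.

20

|G| = 54, so by Lagrange every subgroup order divides 54. Divisors: 1, 2, 3, 6, 9, 18, 27, 54.
Subgroups by order — order 1: 1; order 2: 1; order 3: 4; order 6: 4; order 9: 4; order 18: 4; order 27: 1; order 54: 1.
Total: 1 + 1 + 4 + 4 + 4 + 4 + 1 + 1 = 20.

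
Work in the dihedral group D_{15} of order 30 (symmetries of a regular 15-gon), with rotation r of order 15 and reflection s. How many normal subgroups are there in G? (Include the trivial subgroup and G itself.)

5

G has 28 subgroups. Checking conjugation-invariance by order — order 1: 1/1 normal; order 2: 0/15 normal; order 3: 1/1 normal; order 5: 1/1 normal; order 6: 0/5 normal; order 10: 0/3 normal; order 15: 1/1 normal; order 30: 1/1 normal.
Total normal subgroups: 5.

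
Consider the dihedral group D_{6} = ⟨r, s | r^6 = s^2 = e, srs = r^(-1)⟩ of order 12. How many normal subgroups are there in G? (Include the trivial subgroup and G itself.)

7

G has 16 subgroups. Checking conjugation-invariance by order — order 1: 1/1 normal; order 2: 1/7 normal; order 3: 1/1 normal; order 4: 0/3 normal; order 6: 3/3 normal; order 12: 1/1 normal.
Total normal subgroups: 7.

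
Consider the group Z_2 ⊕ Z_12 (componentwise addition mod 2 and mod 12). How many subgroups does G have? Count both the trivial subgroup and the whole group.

|G| = 24, so by Lagrange every subgroup order divides 24. Divisors: 1, 2, 3, 4, 6, 8, 12, 24.
Subgroups by order — order 1: 1; order 2: 3; order 3: 1; order 4: 3; order 6: 3; order 8: 1; order 12: 3; order 24: 1.
Total: 1 + 3 + 1 + 3 + 3 + 1 + 3 + 1 = 16.

16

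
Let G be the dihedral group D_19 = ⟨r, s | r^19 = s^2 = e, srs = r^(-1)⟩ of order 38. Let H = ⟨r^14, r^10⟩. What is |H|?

|⟨r^14⟩| = 19 and |⟨r^10⟩| = 19, so |H| is a multiple of lcm(19, 19) = 19 and divides |G| = 38.
Closing under the operation: H = {e, r, r^2, r^3, r^4, r^5, r^6, r^7, r^8, r^9, r^10, r^11, r^12, r^13, r^14, r^15, r^16, r^17, r^18}, so |H| = 19.

19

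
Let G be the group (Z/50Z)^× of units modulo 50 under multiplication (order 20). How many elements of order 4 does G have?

The elements of order 4 are: 7, 43.
That's 2.

2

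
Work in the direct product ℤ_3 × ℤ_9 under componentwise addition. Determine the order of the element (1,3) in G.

3

The order of (1,3) in Z_3 × Z_9 is lcm(ord(1) in Z_3, ord(3) in Z_9).
ord(1) = 3 and ord(3) = 3, so |⟨(1,3)⟩| = lcm(3, 3) = 3.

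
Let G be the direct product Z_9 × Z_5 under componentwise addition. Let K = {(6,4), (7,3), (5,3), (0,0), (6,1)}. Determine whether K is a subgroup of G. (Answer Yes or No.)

No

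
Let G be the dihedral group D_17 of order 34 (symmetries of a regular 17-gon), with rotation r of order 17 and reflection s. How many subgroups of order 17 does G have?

1

|G| = 34 and 17 | 34, so subgroups of order 17 are possible by Lagrange.
The subgroups of order 17 are: {e, r, r^2, r^3, r^4, r^5, r^6, r^7, r^8, r^9, r^10, r^11, r^12, r^13, r^14, r^15, r^16}.
So G has 1 subgroup of order 17.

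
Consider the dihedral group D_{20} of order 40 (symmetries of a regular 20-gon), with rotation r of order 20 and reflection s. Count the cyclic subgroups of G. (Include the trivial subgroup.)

A cyclic subgroup of order d is generated by each of its φ(d) elements of order d, so the cyclic subgroups of order d number (#elements of order d)/φ(d).
Cyclic subgroups by order — order 1: 1; order 2: 21; order 4: 1; order 5: 1; order 10: 1; order 20: 1.
Total: 26.

26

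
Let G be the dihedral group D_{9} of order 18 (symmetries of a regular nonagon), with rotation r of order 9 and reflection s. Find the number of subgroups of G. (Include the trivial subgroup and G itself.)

|G| = 18, so by Lagrange every subgroup order divides 18. Divisors: 1, 2, 3, 6, 9, 18.
Subgroups by order — order 1: 1; order 2: 9; order 3: 1; order 6: 3; order 9: 1; order 18: 1.
Total: 1 + 9 + 1 + 3 + 1 + 1 = 16.

16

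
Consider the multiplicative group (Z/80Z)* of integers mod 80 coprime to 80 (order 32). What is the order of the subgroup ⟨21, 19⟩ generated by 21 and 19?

8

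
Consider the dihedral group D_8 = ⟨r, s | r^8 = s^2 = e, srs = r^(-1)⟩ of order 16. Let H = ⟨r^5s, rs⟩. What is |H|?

|⟨r^5s⟩| = 2 and |⟨rs⟩| = 2, so |H| is a multiple of lcm(2, 2) = 2 and divides |G| = 16.
Closing under the operation: H = {e, r^4, rs, r^5s}, so |H| = 4.

4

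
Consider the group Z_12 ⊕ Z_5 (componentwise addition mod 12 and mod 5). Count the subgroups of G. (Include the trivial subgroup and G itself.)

12

|G| = 60, so by Lagrange every subgroup order divides 60. Divisors: 1, 2, 3, 4, 5, 6, 10, 12, 15, 20, 30, 60.
Subgroups by order — order 1: 1; order 2: 1; order 3: 1; order 4: 1; order 5: 1; order 6: 1; order 10: 1; order 12: 1; order 15: 1; order 20: 1; order 30: 1; order 60: 1.
Total: 1 + 1 + 1 + 1 + 1 + 1 + 1 + 1 + 1 + 1 + 1 + 1 = 12.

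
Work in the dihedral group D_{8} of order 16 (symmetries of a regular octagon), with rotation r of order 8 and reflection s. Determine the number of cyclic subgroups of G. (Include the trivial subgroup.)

12

A cyclic subgroup of order d is generated by each of its φ(d) elements of order d, so the cyclic subgroups of order d number (#elements of order d)/φ(d).
Cyclic subgroups by order — order 1: 1; order 2: 9; order 4: 1; order 8: 1.
Total: 12.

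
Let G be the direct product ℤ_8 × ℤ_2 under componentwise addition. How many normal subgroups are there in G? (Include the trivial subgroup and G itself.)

11

G is abelian, so every subgroup is normal.
G has 11 subgroups in total, hence 11 normal subgroups.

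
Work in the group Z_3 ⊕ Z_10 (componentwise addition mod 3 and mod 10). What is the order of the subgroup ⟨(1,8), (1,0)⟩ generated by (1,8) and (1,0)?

15

|⟨(1,8)⟩| = 15 and |⟨(1,0)⟩| = 3, so |H| is a multiple of lcm(15, 3) = 15 and divides |G| = 30.
Closing under the operation: H = {(0,0), (0,2), (0,4), (0,6), (0,8), (1,0), (1,2), (1,4), (1,6), (1,8), (2,0), (2,2), (2,4), (2,6), (2,8)}, so |H| = 15.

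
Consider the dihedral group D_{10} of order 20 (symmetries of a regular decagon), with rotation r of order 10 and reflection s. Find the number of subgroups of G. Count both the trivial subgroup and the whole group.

|G| = 20, so by Lagrange every subgroup order divides 20. Divisors: 1, 2, 4, 5, 10, 20.
Subgroups by order — order 1: 1; order 2: 11; order 4: 5; order 5: 1; order 10: 3; order 20: 1.
Total: 1 + 11 + 5 + 1 + 3 + 1 = 22.

22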